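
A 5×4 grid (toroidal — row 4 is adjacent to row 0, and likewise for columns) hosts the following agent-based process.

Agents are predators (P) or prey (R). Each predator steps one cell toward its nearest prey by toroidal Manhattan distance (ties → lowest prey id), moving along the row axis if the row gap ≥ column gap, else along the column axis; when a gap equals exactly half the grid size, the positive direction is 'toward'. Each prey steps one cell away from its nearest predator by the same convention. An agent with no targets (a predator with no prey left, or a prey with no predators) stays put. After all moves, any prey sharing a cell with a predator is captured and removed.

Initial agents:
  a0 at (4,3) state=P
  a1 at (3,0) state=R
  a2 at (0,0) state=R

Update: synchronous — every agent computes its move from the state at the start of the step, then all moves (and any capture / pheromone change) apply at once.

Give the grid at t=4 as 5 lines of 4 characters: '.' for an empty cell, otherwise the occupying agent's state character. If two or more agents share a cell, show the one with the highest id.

t=1: a0@(3,3):P a1@(2,0):R a2@(1,0):R
t=2: a0@(2,3):P a1@(1,0):R a2@(0,0):R
t=3: a0@(1,3):P a1@(0,0):R a2@(4,0):R
t=4: a0@(0,3):P a1@(4,0):R a2@(3,0):R

...P
....
....
R...
R...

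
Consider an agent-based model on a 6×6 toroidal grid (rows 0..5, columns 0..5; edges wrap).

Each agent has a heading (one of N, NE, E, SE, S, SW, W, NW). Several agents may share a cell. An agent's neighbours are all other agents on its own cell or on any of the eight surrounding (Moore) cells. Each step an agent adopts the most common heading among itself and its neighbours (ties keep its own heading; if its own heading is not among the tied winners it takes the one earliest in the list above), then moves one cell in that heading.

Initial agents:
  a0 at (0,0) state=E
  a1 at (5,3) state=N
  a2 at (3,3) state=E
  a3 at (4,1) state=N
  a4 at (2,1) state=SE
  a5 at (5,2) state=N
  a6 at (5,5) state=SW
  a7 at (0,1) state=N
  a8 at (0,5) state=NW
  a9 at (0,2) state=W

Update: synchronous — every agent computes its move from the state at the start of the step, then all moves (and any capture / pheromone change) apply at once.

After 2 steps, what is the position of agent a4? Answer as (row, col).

(2, 2)

t=1: a0@(0,1):E a1@(4,3):N a2@(3,4):E a3@(3,1):N a4@(3,2):SE a5@(4,2):N a6@(0,4):SW a7@(5,1):N a8@(5,4):NW a9@(5,2):N
t=2: a0@(5,1):N a1@(3,3):N a2@(3,5):E a3@(2,1):N a4@(2,2):N a5@(3,2):N a6@(1,3):SW a7@(4,1):N a8@(4,3):NW a9@(4,2):N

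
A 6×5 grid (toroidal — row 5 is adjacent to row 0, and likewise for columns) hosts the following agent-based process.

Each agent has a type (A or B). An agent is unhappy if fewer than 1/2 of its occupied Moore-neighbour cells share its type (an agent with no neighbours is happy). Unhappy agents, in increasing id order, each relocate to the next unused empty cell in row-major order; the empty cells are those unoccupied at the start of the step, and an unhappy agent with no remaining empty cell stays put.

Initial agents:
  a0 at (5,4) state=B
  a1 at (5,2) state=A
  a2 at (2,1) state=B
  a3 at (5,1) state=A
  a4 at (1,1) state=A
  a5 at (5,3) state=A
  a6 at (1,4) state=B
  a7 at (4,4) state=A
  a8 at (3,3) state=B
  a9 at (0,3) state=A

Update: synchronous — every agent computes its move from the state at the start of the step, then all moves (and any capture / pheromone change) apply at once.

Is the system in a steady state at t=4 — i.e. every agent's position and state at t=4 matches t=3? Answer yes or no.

t=1: a0@(0,0):B a1@(5,2):A a2@(0,1):B a3@(5,1):A a4@(0,2):A a5@(5,3):A a6@(0,4):B a7@(1,0):A a8@(1,2):B a9@(0,3):A
t=2: a0@(0,0):B a1@(5,2):A a2@(1,1):B a3@(5,1):A a4@(0,2):A a5@(5,3):A a6@(1,3):B a7@(1,4):A a8@(2,0):B a9@(0,3):A
t=3: a0@(0,1):B a1@(5,2):A a2@(1,1):B a3@(5,1):A a4@(0,2):A a5@(5,3):A a6@(0,4):B a7@(1,0):A a8@(2,0):B a9@(0,3):A
t=4: a0@(0,0):B a1@(5,2):A a2@(1,1):B a3@(5,1):A a4@(0,2):A a5@(5,3):A a6@(1,2):B a7@(1,3):A a8@(2,0):B a9@(0,3):A

no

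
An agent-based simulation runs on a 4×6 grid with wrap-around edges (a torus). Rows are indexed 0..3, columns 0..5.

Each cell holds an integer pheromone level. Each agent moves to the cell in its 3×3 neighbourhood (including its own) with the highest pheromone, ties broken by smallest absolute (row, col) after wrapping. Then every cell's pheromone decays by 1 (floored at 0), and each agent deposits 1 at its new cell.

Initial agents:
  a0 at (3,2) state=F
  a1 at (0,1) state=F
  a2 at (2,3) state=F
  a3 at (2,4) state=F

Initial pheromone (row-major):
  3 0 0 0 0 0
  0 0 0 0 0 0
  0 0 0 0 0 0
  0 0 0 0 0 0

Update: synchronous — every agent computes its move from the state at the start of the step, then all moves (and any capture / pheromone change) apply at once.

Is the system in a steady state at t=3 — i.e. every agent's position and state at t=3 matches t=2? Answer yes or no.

t=1: a0@(0,1) a1@(0,0) a2@(1,2) a3@(1,3) | pheromone: 3 1 0 0 0 0 / 0 0 1 1 0 0 / 0 0 0 0 0 0 / 0 0 0 0 0 0
t=2: a0@(0,0) a1@(0,0) a2@(0,1) a3@(1,2) | pheromone: 4 1 0 0 0 0 / 0 0 1 0 0 0 / 0 0 0 0 0 0 / 0 0 0 0 0 0
t=3: a0@(0,0) a1@(0,0) a2@(0,0) a3@(0,1) | pheromone: 6 1 0 0 0 0 / 0 0 0 0 0 0 / 0 0 0 0 0 0 / 0 0 0 0 0 0

no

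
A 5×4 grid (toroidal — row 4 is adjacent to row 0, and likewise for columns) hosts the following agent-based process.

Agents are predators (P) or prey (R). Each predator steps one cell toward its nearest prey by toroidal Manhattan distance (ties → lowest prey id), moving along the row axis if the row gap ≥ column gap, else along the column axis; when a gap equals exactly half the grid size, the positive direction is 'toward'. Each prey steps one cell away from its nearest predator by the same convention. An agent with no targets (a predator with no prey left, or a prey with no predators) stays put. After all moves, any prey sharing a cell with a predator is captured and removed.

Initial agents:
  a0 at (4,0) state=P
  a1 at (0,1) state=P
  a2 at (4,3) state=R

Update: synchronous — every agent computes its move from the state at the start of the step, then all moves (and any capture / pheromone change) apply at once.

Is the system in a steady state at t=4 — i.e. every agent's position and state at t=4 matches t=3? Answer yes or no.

no

t=1: a0@(4,3):P a1@(0,2):P a2@(4,2):R
t=2: a0@(4,2):P a1@(4,2):P a2@(4,1):R
t=3: a0@(4,1):P a1@(4,1):P a2@(4,0):R
t=4: a0@(4,0):P a1@(4,0):P a2@(4,3):R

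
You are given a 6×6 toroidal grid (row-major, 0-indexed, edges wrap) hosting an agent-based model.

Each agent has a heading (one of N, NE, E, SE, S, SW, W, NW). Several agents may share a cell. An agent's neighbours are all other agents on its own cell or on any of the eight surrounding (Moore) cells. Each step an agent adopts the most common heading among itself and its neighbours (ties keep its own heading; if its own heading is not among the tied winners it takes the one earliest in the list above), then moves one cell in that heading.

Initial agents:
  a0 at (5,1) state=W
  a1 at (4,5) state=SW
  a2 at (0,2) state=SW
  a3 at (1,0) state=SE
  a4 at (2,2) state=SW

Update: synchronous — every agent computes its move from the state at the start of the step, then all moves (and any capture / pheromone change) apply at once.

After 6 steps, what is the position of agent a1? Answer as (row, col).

t=1: a0@(5,0):W a1@(5,4):SW a2@(1,1):SW a3@(2,1):SE a4@(3,1):SW
t=2: a0@(5,5):W a1@(0,3):SW a2@(2,0):SW a3@(3,0):SW a4@(4,0):SW
t=3: a0@(5,4):W a1@(1,2):SW a2@(3,5):SW a3@(4,5):SW a4@(5,5):SW
t=4: a0@(0,3):SW a1@(2,1):SW a2@(4,4):SW a3@(5,4):SW a4@(0,4):SW
t=5: a0@(1,2):SW a1@(3,0):SW a2@(5,3):SW a3@(0,3):SW a4@(1,3):SW
t=6: a0@(2,1):SW a1@(4,5):SW a2@(0,2):SW a3@(1,2):SW a4@(2,2):SW

(4, 5)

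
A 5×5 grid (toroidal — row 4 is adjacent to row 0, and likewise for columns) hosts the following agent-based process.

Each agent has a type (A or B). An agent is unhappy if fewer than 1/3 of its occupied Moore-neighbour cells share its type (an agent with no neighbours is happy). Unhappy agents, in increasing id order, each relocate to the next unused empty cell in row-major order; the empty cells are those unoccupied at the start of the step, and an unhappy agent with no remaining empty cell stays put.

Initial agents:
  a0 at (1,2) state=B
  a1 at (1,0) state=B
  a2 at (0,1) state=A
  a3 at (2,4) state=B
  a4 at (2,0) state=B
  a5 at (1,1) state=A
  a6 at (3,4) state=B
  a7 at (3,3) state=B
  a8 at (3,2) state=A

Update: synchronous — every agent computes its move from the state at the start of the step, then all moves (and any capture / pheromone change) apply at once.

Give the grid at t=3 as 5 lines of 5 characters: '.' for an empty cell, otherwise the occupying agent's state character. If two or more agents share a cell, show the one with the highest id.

t=1: a0@(0,0):B a1@(1,0):B a2@(0,1):A a3@(2,4):B a4@(2,0):B a5@(0,2):A a6@(3,4):B a7@(3,3):B a8@(0,3):A
t=2: (unchanged — steady state)

BAAA.
B....
B...B
...BB
.....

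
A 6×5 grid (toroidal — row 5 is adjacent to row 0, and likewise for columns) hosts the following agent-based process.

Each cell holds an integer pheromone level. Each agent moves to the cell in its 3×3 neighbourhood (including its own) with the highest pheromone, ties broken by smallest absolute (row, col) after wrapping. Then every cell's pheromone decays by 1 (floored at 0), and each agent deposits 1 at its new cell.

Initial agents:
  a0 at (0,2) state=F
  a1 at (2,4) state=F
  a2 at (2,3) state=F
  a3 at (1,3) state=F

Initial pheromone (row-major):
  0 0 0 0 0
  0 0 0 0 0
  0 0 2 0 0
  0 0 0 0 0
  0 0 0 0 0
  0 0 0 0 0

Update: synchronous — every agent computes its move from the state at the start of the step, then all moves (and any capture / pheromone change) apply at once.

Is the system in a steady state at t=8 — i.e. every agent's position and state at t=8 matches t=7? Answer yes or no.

yes

t=1: a0@(0,1) a1@(1,0) a2@(2,2) a3@(2,2) | pheromone: 0 1 0 0 0 / 1 0 0 0 0 / 0 0 3 0 0 / 0 0 0 0 0 / 0 0 0 0 0 / 0 0 0 0 0
t=2: a0@(0,1) a1@(0,1) a2@(2,2) a3@(2,2) | pheromone: 0 2 0 0 0 / 0 0 0 0 0 / 0 0 4 0 0 / 0 0 0 0 0 / 0 0 0 0 0 / 0 0 0 0 0
t=3: a0@(0,1) a1@(0,1) a2@(2,2) a3@(2,2) | pheromone: 0 3 0 0 0 / 0 0 0 0 0 / 0 0 5 0 0 / 0 0 0 0 0 / 0 0 0 0 0 / 0 0 0 0 0
t=4: a0@(0,1) a1@(0,1) a2@(2,2) a3@(2,2) | pheromone: 0 4 0 0 0 / 0 0 0 0 0 / 0 0 6 0 0 / 0 0 0 0 0 / 0 0 0 0 0 / 0 0 0 0 0
t=5: a0@(0,1) a1@(0,1) a2@(2,2) a3@(2,2) | pheromone: 0 5 0 0 0 / 0 0 0 0 0 / 0 0 7 0 0 / 0 0 0 0 0 / 0 0 0 0 0 / 0 0 0 0 0
t=6: a0@(0,1) a1@(0,1) a2@(2,2) a3@(2,2) | pheromone: 0 6 0 0 0 / 0 0 0 0 0 / 0 0 8 0 0 / 0 0 0 0 0 / 0 0 0 0 0 / 0 0 0 0 0
t=7: a0@(0,1) a1@(0,1) a2@(2,2) a3@(2,2) | pheromone: 0 7 0 0 0 / 0 0 0 0 0 / 0 0 9 0 0 / 0 0 0 0 0 / 0 0 0 0 0 / 0 0 0 0 0
t=8: a0@(0,1) a1@(0,1) a2@(2,2) a3@(2,2) | pheromone: 0 8 0 0 0 / 0 0 0 0 0 / 0 0 10 0 0 / 0 0 0 0 0 / 0 0 0 0 0 / 0 0 0 0 0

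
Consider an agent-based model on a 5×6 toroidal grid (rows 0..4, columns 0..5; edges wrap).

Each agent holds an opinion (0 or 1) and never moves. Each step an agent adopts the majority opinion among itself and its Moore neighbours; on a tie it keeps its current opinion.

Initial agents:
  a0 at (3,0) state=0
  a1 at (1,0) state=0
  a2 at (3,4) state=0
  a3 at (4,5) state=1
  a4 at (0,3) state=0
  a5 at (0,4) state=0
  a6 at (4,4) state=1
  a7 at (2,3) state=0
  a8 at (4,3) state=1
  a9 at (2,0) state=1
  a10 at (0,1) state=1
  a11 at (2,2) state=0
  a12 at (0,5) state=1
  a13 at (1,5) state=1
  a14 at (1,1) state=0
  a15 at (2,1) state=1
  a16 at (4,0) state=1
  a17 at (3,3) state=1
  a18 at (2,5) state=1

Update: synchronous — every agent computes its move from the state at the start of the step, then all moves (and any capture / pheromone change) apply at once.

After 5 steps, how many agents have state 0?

t=1: a0@(3,0):1 a1@(1,0):1 a2@(3,4):1 a3@(4,5):1 a4@(0,3):0 a5@(0,4):1 a6@(4,4):1 a7@(2,3):0 a8@(4,3):1 a9@(2,0):1 a10@(0,1):1 a11@(2,2):0 a12@(0,5):1 a13@(1,5):1 a14@(1,1):0 a15@(2,1):0 a16@(4,0):1 a17@(3,3):1 a18@(2,5):1
t=2: a0@(3,0):1 a1@(1,0):1 a2@(3,4):1 a3@(4,5):1 a4@(0,3):1 a5@(0,4):1 a6@(4,4):1 a7@(2,3):0 a8@(4,3):1 a9@(2,0):1 a10@(0,1):1 a11@(2,2):0 a12@(0,5):1 a13@(1,5):1 a14@(1,1):0 a15@(2,1):0 a16@(4,0):1 a17@(3,3):1 a18@(2,5):1
t=3: (unchanged — steady state)

4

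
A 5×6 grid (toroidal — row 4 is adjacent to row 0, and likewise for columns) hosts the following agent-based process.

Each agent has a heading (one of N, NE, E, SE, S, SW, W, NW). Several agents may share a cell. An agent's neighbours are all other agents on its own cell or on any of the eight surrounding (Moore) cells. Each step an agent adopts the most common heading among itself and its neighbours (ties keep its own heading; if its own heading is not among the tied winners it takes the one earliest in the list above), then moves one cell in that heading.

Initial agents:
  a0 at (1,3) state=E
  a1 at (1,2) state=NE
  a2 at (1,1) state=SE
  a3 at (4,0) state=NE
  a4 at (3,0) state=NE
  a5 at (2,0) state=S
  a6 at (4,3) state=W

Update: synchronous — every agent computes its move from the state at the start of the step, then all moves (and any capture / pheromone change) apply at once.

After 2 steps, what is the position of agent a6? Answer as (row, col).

(3, 3)

t=1: a0@(1,4):E a1@(0,3):NE a2@(2,2):SE a3@(3,1):NE a4@(2,1):NE a5@(3,0):S a6@(4,2):W
t=2: a0@(1,5):E a1@(4,4):NE a2@(1,3):NE a3@(2,2):NE a4@(1,2):NE a5@(2,1):NE a6@(3,3):NE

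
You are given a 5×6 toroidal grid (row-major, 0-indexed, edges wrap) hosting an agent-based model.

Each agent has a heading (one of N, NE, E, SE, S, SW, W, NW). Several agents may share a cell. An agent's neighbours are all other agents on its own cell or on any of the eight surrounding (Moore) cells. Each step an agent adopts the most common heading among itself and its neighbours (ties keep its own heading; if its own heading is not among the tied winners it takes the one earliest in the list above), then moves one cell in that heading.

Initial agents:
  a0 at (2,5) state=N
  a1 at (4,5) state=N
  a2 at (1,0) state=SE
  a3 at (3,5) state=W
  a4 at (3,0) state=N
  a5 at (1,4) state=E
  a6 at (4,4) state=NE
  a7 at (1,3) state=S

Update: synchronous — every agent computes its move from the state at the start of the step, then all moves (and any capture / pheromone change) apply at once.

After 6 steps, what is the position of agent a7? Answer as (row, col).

(2, 3)

t=1: a0@(1,5):N a1@(3,5):N a2@(2,1):SE a3@(2,5):N a4@(2,0):N a5@(1,5):E a6@(3,5):NE a7@(2,3):S
t=2: a0@(0,5):N a1@(2,5):N a2@(3,2):SE a3@(1,5):N a4@(1,0):N a5@(0,5):N a6@(2,5):N a7@(3,3):S
t=3: a0@(4,5):N a1@(1,5):N a2@(4,3):SE a3@(0,5):N a4@(0,0):N a5@(4,5):N a6@(1,5):N a7@(4,3):S
t=4: a0@(3,5):N a1@(0,5):N a2@(0,4):SE a3@(4,5):N a4@(4,0):N a5@(3,5):N a6@(0,5):N a7@(0,3):S
t=5: a0@(2,5):N a1@(4,5):N a2@(4,4):N a3@(3,5):N a4@(3,0):N a5@(2,5):N a6@(4,5):N a7@(1,3):S
t=6: a0@(1,5):N a1@(3,5):N a2@(3,4):N a3@(2,5):N a4@(2,0):N a5@(1,5):N a6@(3,5):N a7@(2,3):S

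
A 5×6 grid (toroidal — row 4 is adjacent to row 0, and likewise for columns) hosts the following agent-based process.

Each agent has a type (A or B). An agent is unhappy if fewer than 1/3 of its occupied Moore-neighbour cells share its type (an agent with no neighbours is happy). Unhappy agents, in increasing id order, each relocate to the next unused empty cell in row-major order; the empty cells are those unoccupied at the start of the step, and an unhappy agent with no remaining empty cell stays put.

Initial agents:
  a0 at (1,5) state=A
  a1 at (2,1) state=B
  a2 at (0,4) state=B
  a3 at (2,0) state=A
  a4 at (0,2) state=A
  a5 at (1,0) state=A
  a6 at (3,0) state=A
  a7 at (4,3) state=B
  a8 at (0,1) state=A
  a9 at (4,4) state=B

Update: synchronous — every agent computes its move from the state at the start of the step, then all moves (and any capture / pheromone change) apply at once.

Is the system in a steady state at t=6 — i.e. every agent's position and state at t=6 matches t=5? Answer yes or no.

yes

t=1: a0@(1,5):A a1@(0,0):B a2@(0,4):B a3@(2,0):A a4@(0,2):A a5@(1,0):A a6@(3,0):A a7@(4,3):B a8@(0,1):A a9@(4,4):B
t=2: a0@(1,5):A a1@(0,3):B a2@(0,4):B a3@(2,0):A a4@(0,2):A a5@(1,0):A a6@(3,0):A a7@(4,3):B a8@(0,1):A a9@(4,4):B
t=3: (unchanged — steady state)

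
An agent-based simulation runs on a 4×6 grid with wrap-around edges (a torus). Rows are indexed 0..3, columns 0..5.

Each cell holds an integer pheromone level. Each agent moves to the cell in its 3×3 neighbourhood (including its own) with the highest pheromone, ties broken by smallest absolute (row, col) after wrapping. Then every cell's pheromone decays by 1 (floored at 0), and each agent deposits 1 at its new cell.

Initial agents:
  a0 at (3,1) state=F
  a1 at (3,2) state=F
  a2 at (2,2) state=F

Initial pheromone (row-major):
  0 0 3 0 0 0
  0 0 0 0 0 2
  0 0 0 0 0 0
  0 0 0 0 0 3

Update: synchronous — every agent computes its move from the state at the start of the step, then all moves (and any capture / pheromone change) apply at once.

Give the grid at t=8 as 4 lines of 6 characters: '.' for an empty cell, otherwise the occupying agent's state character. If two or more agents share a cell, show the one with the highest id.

t=1: a0@(0,2) a1@(0,2) a2@(1,1) | pheromone: 0 0 4 0 0 0 / 0 1 0 0 0 1 / 0 0 0 0 0 0 / 0 0 0 0 0 2
t=2: a0@(0,2) a1@(0,2) a2@(0,2) | pheromone: 0 0 6 0 0 0 / 0 0 0 0 0 0 / 0 0 0 0 0 0 / 0 0 0 0 0 1
t=3: a0@(0,2) a1@(0,2) a2@(0,2) | pheromone: 0 0 8 0 0 0 / 0 0 0 0 0 0 / 0 0 0 0 0 0 / 0 0 0 0 0 0
t=4: a0@(0,2) a1@(0,2) a2@(0,2) | pheromone: 0 0 10 0 0 0 / 0 0 0 0 0 0 / 0 0 0 0 0 0 / 0 0 0 0 0 0
t=5: a0@(0,2) a1@(0,2) a2@(0,2) | pheromone: 0 0 12 0 0 0 / 0 0 0 0 0 0 / 0 0 0 0 0 0 / 0 0 0 0 0 0
t=6: a0@(0,2) a1@(0,2) a2@(0,2) | pheromone: 0 0 14 0 0 0 / 0 0 0 0 0 0 / 0 0 0 0 0 0 / 0 0 0 0 0 0
t=7: a0@(0,2) a1@(0,2) a2@(0,2) | pheromone: 0 0 16 0 0 0 / 0 0 0 0 0 0 / 0 0 0 0 0 0 / 0 0 0 0 0 0
t=8: a0@(0,2) a1@(0,2) a2@(0,2) | pheromone: 0 0 18 0 0 0 / 0 0 0 0 0 0 / 0 0 0 0 0 0 / 0 0 0 0 0 0

..F...
......
......
......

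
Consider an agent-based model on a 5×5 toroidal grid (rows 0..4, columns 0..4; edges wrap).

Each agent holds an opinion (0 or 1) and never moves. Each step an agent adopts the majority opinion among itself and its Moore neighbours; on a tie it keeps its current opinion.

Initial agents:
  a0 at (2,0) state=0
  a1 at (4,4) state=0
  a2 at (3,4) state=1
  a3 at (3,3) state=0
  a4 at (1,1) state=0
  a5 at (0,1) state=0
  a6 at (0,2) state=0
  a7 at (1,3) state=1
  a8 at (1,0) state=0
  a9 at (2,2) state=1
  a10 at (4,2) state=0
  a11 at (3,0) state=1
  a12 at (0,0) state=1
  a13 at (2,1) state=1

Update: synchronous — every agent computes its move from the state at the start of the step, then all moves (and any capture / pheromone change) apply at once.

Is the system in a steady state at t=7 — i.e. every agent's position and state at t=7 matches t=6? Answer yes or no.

yes

t=1: a0@(2,0):0 a1@(4,4):1 a2@(3,4):0 a3@(3,3):0 a4@(1,1):0 a5@(0,1):0 a6@(0,2):0 a7@(1,3):1 a8@(1,0):0 a9@(2,2):1 a10@(4,2):0 a11@(3,0):1 a12@(0,0):0 a13@(2,1):1
t=2: a0@(2,0):0 a1@(4,4):0 a2@(3,4):0 a3@(3,3):0 a4@(1,1):0 a5@(0,1):0 a6@(0,2):0 a7@(1,3):1 a8@(1,0):0 a9@(2,2):1 a10@(4,2):0 a11@(3,0):1 a12@(0,0):0 a13@(2,1):1
t=3: a0@(2,0):0 a1@(4,4):0 a2@(3,4):0 a3@(3,3):0 a4@(1,1):0 a5@(0,1):0 a6@(0,2):0 a7@(1,3):1 a8@(1,0):0 a9@(2,2):1 a10@(4,2):0 a11@(3,0):0 a12@(0,0):0 a13@(2,1):1
t=4: a0@(2,0):0 a1@(4,4):0 a2@(3,4):0 a3@(3,3):0 a4@(1,1):0 a5@(0,1):0 a6@(0,2):0 a7@(1,3):1 a8@(1,0):0 a9@(2,2):1 a10@(4,2):0 a11@(3,0):0 a12@(0,0):0 a13@(2,1):0
t=5: a0@(2,0):0 a1@(4,4):0 a2@(3,4):0 a3@(3,3):0 a4@(1,1):0 a5@(0,1):0 a6@(0,2):0 a7@(1,3):1 a8@(1,0):0 a9@(2,2):0 a10@(4,2):0 a11@(3,0):0 a12@(0,0):0 a13@(2,1):0
t=6: a0@(2,0):0 a1@(4,4):0 a2@(3,4):0 a3@(3,3):0 a4@(1,1):0 a5@(0,1):0 a6@(0,2):0 a7@(1,3):0 a8@(1,0):0 a9@(2,2):0 a10@(4,2):0 a11@(3,0):0 a12@(0,0):0 a13@(2,1):0
t=7: (unchanged — steady state)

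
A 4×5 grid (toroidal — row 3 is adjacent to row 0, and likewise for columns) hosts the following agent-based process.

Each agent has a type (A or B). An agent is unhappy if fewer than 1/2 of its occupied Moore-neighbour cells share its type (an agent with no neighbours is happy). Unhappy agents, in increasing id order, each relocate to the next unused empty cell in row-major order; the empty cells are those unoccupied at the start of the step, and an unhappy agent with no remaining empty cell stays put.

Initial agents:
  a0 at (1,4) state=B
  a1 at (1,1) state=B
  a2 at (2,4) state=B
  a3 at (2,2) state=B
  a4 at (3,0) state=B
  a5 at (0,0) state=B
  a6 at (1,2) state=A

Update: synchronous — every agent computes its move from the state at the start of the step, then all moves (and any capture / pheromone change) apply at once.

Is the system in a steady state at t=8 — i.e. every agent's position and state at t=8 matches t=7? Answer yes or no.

t=1: a0@(1,4):B a1@(1,1):B a2@(2,4):B a3@(2,2):B a4@(3,0):B a5@(0,0):B a6@(0,1):A
t=2: a0@(1,4):B a1@(1,1):B a2@(2,4):B a3@(2,2):B a4@(3,0):B a5@(0,0):B a6@(0,2):A
t=3: a0@(1,4):B a1@(1,1):B a2@(2,4):B a3@(2,2):B a4@(3,0):B a5@(0,0):B a6@(0,1):A
t=4: a0@(1,4):B a1@(1,1):B a2@(2,4):B a3@(2,2):B a4@(3,0):B a5@(0,0):B a6@(0,2):A
t=5: a0@(1,4):B a1@(1,1):B a2@(2,4):B a3@(2,2):B a4@(3,0):B a5@(0,0):B a6@(0,1):A
t=6: a0@(1,4):B a1@(1,1):B a2@(2,4):B a3@(2,2):B a4@(3,0):B a5@(0,0):B a6@(0,2):A
t=7: a0@(1,4):B a1@(1,1):B a2@(2,4):B a3@(2,2):B a4@(3,0):B a5@(0,0):B a6@(0,1):A
t=8: a0@(1,4):B a1@(1,1):B a2@(2,4):B a3@(2,2):B a4@(3,0):B a5@(0,0):B a6@(0,2):A

no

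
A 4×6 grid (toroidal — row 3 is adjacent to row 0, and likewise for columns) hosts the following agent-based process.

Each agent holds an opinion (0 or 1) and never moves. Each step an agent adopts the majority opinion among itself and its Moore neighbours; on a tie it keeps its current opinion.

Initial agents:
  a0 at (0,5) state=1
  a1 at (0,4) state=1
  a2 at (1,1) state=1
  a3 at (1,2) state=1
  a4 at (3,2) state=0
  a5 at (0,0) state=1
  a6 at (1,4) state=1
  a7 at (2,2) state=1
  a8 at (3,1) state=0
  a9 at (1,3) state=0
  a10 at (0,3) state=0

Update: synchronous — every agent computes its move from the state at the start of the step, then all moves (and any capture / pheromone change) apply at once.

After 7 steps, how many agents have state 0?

2

t=1: a0@(0,5):1 a1@(0,4):1 a2@(1,1):1 a3@(1,2):1 a4@(3,2):0 a5@(0,0):1 a6@(1,4):1 a7@(2,2):1 a8@(3,1):0 a9@(1,3):1 a10@(0,3):0
t=2: a0@(0,5):1 a1@(0,4):1 a2@(1,1):1 a3@(1,2):1 a4@(3,2):0 a5@(0,0):1 a6@(1,4):1 a7@(2,2):1 a8@(3,1):0 a9@(1,3):1 a10@(0,3):1
t=3: (unchanged — steady state)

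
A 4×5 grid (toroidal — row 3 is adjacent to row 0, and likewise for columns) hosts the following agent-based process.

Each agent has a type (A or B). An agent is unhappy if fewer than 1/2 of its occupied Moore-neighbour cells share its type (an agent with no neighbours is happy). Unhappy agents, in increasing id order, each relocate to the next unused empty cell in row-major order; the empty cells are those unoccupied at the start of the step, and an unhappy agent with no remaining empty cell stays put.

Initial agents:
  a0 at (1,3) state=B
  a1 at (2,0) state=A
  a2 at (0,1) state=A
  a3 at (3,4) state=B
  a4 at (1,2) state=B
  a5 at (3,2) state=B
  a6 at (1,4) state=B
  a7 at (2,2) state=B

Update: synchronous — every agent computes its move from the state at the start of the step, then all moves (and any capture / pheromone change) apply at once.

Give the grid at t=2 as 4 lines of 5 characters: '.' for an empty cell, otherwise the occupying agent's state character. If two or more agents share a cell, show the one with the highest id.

t=1: a0@(1,3):B a1@(0,0):A a2@(0,2):A a3@(0,3):B a4@(1,2):B a5@(3,2):B a6@(1,4):B a7@(2,2):B
t=2: a0@(1,3):B a1@(0,1):A a2@(0,4):A a3@(0,3):B a4@(1,2):B a5@(3,2):B a6@(1,4):B a7@(2,2):B

.A.BA
..BBB
..B..
..B..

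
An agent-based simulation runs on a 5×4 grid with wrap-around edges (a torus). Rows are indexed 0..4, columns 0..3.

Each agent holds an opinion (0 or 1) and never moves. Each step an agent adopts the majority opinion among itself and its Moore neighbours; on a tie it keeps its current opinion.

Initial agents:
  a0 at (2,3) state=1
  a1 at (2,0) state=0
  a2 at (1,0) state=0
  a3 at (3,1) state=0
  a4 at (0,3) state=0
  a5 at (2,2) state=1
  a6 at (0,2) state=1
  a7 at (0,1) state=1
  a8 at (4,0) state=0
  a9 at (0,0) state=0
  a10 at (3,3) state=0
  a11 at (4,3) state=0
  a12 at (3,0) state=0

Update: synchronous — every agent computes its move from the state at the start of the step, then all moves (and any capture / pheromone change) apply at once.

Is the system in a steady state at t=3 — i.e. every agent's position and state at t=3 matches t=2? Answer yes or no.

t=1: a0@(2,3):0 a1@(2,0):0 a2@(1,0):0 a3@(3,1):0 a4@(0,3):0 a5@(2,2):1 a6@(0,2):1 a7@(0,1):0 a8@(4,0):0 a9@(0,0):0 a10@(3,3):0 a11@(4,3):0 a12@(3,0):0
t=2: a0@(2,3):0 a1@(2,0):0 a2@(1,0):0 a3@(3,1):0 a4@(0,3):0 a5@(2,2):0 a6@(0,2):0 a7@(0,1):0 a8@(4,0):0 a9@(0,0):0 a10@(3,3):0 a11@(4,3):0 a12@(3,0):0
t=3: (unchanged — steady state)

yes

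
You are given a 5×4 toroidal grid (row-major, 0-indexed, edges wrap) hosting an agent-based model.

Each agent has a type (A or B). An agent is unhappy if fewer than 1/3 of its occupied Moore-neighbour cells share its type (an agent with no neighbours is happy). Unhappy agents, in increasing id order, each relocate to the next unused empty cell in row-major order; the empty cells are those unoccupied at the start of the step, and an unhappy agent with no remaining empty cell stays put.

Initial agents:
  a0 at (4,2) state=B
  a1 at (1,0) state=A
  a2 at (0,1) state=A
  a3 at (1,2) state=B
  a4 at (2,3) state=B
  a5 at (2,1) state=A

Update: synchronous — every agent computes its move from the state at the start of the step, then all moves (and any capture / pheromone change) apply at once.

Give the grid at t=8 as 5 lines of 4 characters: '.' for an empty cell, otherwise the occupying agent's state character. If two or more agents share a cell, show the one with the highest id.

.AB.
A.B.
.A.B
....
....

t=1: a0@(0,0):B a1@(1,0):A a2@(0,1):A a3@(1,2):B a4@(2,3):B a5@(2,1):A
t=2: a0@(0,2):B a1@(1,0):A a2@(0,1):A a3@(1,2):B a4@(2,3):B a5@(2,1):A
t=3: (unchanged — steady state)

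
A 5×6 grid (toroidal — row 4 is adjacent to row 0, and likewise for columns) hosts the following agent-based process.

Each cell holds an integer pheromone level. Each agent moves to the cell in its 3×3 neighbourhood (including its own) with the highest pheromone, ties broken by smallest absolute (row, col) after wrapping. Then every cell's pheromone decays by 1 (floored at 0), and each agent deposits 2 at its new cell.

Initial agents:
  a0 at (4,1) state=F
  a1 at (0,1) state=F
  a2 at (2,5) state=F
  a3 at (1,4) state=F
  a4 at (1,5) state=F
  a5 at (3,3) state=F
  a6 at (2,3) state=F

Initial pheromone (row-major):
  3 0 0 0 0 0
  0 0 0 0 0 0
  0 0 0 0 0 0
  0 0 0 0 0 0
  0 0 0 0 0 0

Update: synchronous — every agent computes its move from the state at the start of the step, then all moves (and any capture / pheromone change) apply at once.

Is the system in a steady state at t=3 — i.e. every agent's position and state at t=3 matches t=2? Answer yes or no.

t=1: a0@(0,0) a1@(0,0) a2@(1,0) a3@(0,3) a4@(0,0) a5@(2,2) a6@(1,2) | pheromone: 8 0 0 2 0 0 / 2 0 2 0 0 0 / 0 0 2 0 0 0 / 0 0 0 0 0 0 / 0 0 0 0 0 0
t=2: a0@(0,0) a1@(0,0) a2@(0,0) a3@(0,3) a4@(0,0) a5@(1,2) a6@(0,3) | pheromone: 15 0 0 5 0 0 / 1 0 3 0 0 0 / 0 0 1 0 0 0 / 0 0 0 0 0 0 / 0 0 0 0 0 0
t=3: a0@(0,0) a1@(0,0) a2@(0,0) a3@(0,3) a4@(0,0) a5@(0,3) a6@(0,3) | pheromone: 22 0 0 10 0 0 / 0 0 2 0 0 0 / 0 0 0 0 0 0 / 0 0 0 0 0 0 / 0 0 0 0 0 0

no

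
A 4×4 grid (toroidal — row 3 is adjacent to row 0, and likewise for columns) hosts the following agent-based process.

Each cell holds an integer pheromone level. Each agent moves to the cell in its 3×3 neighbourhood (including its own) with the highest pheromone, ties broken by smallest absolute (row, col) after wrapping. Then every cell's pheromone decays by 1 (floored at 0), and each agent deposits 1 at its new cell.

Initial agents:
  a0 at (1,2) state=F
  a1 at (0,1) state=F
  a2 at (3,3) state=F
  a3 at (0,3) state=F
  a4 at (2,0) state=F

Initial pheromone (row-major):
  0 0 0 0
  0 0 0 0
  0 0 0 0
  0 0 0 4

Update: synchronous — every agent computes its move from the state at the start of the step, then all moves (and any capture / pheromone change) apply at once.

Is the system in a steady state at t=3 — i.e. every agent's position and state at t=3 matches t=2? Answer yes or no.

no

t=1: a0@(0,1) a1@(0,0) a2@(3,3) a3@(3,3) a4@(3,3) | pheromone: 1 1 0 0 / 0 0 0 0 / 0 0 0 0 / 0 0 0 6
t=2: a0@(0,0) a1@(3,3) a2@(3,3) a3@(3,3) a4@(3,3) | pheromone: 1 0 0 0 / 0 0 0 0 / 0 0 0 0 / 0 0 0 9
t=3: a0@(3,3) a1@(3,3) a2@(3,3) a3@(3,3) a4@(3,3) | pheromone: 0 0 0 0 / 0 0 0 0 / 0 0 0 0 / 0 0 0 13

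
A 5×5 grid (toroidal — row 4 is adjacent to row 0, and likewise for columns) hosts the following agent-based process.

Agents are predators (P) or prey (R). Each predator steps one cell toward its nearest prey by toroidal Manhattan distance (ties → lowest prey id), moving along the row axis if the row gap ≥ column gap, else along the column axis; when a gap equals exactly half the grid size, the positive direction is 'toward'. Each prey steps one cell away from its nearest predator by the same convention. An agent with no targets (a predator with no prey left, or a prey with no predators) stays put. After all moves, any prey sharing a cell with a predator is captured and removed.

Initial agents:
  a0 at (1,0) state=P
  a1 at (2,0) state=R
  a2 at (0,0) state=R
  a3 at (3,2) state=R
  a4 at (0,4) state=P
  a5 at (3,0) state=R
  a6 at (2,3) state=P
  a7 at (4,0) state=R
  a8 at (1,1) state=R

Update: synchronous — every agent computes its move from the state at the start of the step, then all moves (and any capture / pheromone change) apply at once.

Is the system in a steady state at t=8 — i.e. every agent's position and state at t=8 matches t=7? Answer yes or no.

no

t=1: a0@(2,0):P a1@(3,0):R a2@(4,0):R a3@(4,2):R a4@(0,0):P a5@(4,0):R a6@(2,4):P a7@(3,0):R a8@(1,2):R
t=2: a0@(3,0):P a3@(4,3):R a4@(4,0):P a6@(3,4):P a8@(1,3):R
t=3: a0@(3,4):P a3@(4,2):R a4@(4,4):P a6@(4,4):P a8@(0,3):R
t=4: a0@(3,3):P a3@(4,1):R a4@(4,3):P a6@(4,3):P a8@(1,3):R
t=5: a0@(2,3):P a3@(4,0):R a4@(4,2):P a6@(4,2):P a8@(0,3):R
t=6: a0@(1,3):P a3@(4,4):R a4@(4,1):P a6@(4,1):P a8@(4,3):R
t=7: a0@(0,3):P a3@(4,3):R a4@(4,0):P a6@(4,0):P a8@(3,3):R
t=8: a0@(4,3):P a3@(3,3):R a4@(4,4):P a6@(4,4):P a8@(2,3):R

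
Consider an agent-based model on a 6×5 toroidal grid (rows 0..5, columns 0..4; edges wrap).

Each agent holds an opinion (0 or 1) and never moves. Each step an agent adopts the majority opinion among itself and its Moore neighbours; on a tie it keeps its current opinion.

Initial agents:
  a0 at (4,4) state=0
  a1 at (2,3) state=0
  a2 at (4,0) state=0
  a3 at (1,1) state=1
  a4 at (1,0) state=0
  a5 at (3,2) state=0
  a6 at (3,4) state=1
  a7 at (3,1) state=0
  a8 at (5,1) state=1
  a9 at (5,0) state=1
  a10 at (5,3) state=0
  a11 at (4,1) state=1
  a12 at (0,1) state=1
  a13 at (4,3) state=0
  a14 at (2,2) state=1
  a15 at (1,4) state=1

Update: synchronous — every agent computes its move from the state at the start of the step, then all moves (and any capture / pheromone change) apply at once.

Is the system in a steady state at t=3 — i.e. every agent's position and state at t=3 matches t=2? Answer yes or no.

yes

t=1: a0@(4,4):0 a1@(2,3):1 a2@(4,0):1 a3@(1,1):1 a4@(1,0):1 a5@(3,2):0 a6@(3,4):0 a7@(3,1):0 a8@(5,1):1 a9@(5,0):1 a10@(5,3):0 a11@(4,1):1 a12@(0,1):1 a13@(4,3):0 a14@(2,2):0 a15@(1,4):0
t=2: a0@(4,4):0 a1@(2,3):0 a2@(4,0):1 a3@(1,1):1 a4@(1,0):1 a5@(3,2):0 a6@(3,4):0 a7@(3,1):0 a8@(5,1):1 a9@(5,0):1 a10@(5,3):0 a11@(4,1):1 a12@(0,1):1 a13@(4,3):0 a14@(2,2):0 a15@(1,4):1
t=3: (unchanged — steady state)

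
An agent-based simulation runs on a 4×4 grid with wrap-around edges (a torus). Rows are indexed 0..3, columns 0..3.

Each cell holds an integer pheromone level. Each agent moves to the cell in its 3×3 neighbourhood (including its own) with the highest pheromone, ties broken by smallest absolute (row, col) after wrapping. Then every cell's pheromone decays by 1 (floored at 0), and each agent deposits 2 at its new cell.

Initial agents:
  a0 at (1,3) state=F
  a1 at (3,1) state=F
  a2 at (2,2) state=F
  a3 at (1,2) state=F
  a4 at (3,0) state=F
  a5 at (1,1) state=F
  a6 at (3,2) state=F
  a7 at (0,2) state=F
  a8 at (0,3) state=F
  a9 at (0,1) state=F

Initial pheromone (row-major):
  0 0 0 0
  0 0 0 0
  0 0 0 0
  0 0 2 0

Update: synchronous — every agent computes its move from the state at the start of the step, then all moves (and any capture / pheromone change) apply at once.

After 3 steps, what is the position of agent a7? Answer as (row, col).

t=1: a0@(0,0) a1@(3,2) a2@(3,2) a3@(0,1) a4@(0,0) a5@(0,0) a6@(3,2) a7@(3,2) a8@(3,2) a9@(3,2) | pheromone: 6 2 0 0 / 0 0 0 0 / 0 0 0 0 / 0 0 13 0
t=2: a0@(0,0) a1@(3,2) a2@(3,2) a3@(3,2) a4@(0,0) a5@(0,0) a6@(3,2) a7@(3,2) a8@(3,2) a9@(3,2) | pheromone: 11 1 0 0 / 0 0 0 0 / 0 0 0 0 / 0 0 26 0
t=3: a0@(0,0) a1@(3,2) a2@(3,2) a3@(3,2) a4@(0,0) a5@(0,0) a6@(3,2) a7@(3,2) a8@(3,2) a9@(3,2) | pheromone: 16 0 0 0 / 0 0 0 0 / 0 0 0 0 / 0 0 39 0

(3, 2)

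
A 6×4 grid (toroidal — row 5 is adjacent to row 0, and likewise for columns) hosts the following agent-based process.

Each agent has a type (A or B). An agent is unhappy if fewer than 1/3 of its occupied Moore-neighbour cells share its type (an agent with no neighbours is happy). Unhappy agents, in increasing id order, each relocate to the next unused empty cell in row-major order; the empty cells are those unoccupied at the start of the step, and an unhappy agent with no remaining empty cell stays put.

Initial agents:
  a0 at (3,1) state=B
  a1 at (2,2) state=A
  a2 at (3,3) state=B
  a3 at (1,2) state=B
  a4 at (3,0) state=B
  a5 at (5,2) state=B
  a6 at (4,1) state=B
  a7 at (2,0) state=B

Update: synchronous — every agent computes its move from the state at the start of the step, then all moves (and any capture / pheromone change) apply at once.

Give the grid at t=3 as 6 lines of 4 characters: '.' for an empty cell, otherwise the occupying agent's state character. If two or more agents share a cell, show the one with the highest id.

AB..
....
B...
BB.B
.B..
..B.

t=1: a0@(3,1):B a1@(0,0):A a2@(3,3):B a3@(0,1):B a4@(3,0):B a5@(5,2):B a6@(4,1):B a7@(2,0):B
t=2: a0@(3,1):B a1@(0,2):A a2@(3,3):B a3@(0,1):B a4@(3,0):B a5@(5,2):B a6@(4,1):B a7@(2,0):B
t=3: a0@(3,1):B a1@(0,0):A a2@(3,3):B a3@(0,1):B a4@(3,0):B a5@(5,2):B a6@(4,1):B a7@(2,0):B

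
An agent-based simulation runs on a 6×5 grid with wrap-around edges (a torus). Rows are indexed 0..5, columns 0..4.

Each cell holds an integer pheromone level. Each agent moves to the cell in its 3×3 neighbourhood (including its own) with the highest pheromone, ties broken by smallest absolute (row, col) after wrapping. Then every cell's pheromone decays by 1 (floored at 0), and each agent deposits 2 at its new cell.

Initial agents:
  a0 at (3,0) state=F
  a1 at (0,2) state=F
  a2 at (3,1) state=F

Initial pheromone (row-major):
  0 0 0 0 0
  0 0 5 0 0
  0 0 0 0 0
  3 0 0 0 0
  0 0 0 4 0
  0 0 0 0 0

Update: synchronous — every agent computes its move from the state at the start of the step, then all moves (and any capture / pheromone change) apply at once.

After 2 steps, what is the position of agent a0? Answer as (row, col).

t=1: a0@(3,0) a1@(1,2) a2@(3,0) | pheromone: 0 0 0 0 0 / 0 0 6 0 0 / 0 0 0 0 0 / 6 0 0 0 0 / 0 0 0 3 0 / 0 0 0 0 0
t=2: a0@(3,0) a1@(1,2) a2@(3,0) | pheromone: 0 0 0 0 0 / 0 0 7 0 0 / 0 0 0 0 0 / 9 0 0 0 0 / 0 0 0 2 0 / 0 0 0 0 0

(3, 0)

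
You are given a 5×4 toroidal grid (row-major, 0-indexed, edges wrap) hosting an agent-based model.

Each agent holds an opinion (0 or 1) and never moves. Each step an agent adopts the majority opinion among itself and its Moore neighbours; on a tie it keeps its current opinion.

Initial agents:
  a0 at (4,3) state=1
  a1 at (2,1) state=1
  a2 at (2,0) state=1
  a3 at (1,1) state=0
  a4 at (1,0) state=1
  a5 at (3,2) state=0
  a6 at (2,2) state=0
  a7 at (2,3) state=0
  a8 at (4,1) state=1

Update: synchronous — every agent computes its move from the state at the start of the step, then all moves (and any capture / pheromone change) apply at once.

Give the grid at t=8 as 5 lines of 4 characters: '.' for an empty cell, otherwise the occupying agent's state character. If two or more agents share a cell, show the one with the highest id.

t=1: a0@(4,3):1 a1@(2,1):1 a2@(2,0):1 a3@(1,1):1 a4@(1,0):1 a5@(3,2):0 a6@(2,2):0 a7@(2,3):0 a8@(4,1):1
t=2: (unchanged — steady state)

....
11..
1100
..0.
.1.1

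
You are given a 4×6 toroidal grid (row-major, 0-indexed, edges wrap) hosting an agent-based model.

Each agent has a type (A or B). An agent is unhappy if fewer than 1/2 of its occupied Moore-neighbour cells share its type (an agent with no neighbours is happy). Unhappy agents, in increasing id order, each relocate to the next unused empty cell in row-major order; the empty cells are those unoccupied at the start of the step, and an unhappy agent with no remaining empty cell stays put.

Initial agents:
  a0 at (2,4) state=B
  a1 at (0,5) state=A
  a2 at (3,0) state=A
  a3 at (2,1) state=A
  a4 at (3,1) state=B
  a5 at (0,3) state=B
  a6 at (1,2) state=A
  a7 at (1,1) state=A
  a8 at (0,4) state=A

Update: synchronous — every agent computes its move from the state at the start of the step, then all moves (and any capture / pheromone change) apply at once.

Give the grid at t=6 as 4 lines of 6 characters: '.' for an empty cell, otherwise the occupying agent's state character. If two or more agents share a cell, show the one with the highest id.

t=1: a0@(2,4):B a1@(0,5):A a2@(3,0):A a3@(2,1):A a4@(0,0):B a5@(0,1):B a6@(1,2):A a7@(1,1):A a8@(0,4):A
t=2: a0@(2,4):B a1@(0,5):A a2@(3,0):A a3@(2,1):A a4@(0,2):B a5@(0,3):B a6@(1,2):A a7@(1,1):A a8@(0,4):A
t=3: a0@(2,4):B a1@(0,5):A a2@(3,0):A a3@(2,1):A a4@(0,0):B a5@(0,1):B a6@(1,2):A a7@(1,1):A a8@(0,4):A
t=4: a0@(2,4):B a1@(0,5):A a2@(3,0):A a3@(2,1):A a4@(0,2):B a5@(0,3):B a6@(1,2):A a7@(1,1):A a8@(0,4):A
t=5: a0@(2,4):B a1@(0,5):A a2@(3,0):A a3@(2,1):A a4@(0,0):B a5@(0,1):B a6@(1,2):A a7@(1,1):A a8@(0,4):A
t=6: a0@(2,4):B a1@(0,5):A a2@(3,0):A a3@(2,1):A a4@(0,2):B a5@(0,3):B a6@(1,2):A a7@(1,1):A a8@(0,4):A

..BBAA
.AA...
.A..B.
A.....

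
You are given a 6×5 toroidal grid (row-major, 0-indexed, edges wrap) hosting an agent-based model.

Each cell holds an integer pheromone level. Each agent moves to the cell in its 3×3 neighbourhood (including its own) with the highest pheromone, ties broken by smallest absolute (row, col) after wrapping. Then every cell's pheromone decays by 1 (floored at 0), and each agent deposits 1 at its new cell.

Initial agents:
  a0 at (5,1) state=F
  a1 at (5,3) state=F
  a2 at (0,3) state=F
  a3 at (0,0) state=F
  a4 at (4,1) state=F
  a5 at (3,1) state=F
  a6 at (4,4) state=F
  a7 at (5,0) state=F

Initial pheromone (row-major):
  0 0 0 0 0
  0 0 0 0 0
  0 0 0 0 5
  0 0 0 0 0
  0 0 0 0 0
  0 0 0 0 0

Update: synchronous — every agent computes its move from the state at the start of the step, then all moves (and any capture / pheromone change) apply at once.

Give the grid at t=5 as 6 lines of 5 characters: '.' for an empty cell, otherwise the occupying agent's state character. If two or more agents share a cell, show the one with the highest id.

t=1: a0@(0,0) a1@(0,2) a2@(0,2) a3@(0,0) a4@(3,0) a5@(2,0) a6@(3,0) a7@(0,0) | pheromone: 3 0 2 0 0 / 0 0 0 0 0 / 1 0 0 0 4 / 2 0 0 0 0 / 0 0 0 0 0 / 0 0 0 0 0
t=2: a0@(0,0) a1@(0,2) a2@(0,2) a3@(0,0) a4@(2,4) a5@(2,4) a6@(2,4) a7@(0,0) | pheromone: 5 0 3 0 0 / 0 0 0 0 0 / 0 0 0 0 6 / 1 0 0 0 0 / 0 0 0 0 0 / 0 0 0 0 0
t=3: a0@(0,0) a1@(0,2) a2@(0,2) a3@(0,0) a4@(2,4) a5@(2,4) a6@(2,4) a7@(0,0) | pheromone: 7 0 4 0 0 / 0 0 0 0 0 / 0 0 0 0 8 / 0 0 0 0 0 / 0 0 0 0 0 / 0 0 0 0 0
t=4: a0@(0,0) a1@(0,2) a2@(0,2) a3@(0,0) a4@(2,4) a5@(2,4) a6@(2,4) a7@(0,0) | pheromone: 9 0 5 0 0 / 0 0 0 0 0 / 0 0 0 0 10 / 0 0 0 0 0 / 0 0 0 0 0 / 0 0 0 0 0
t=5: a0@(0,0) a1@(0,2) a2@(0,2) a3@(0,0) a4@(2,4) a5@(2,4) a6@(2,4) a7@(0,0) | pheromone: 11 0 6 0 0 / 0 0 0 0 0 / 0 0 0 0 12 / 0 0 0 0 0 / 0 0 0 0 0 / 0 0 0 0 0

F.F..
.....
....F
.....
.....
.....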